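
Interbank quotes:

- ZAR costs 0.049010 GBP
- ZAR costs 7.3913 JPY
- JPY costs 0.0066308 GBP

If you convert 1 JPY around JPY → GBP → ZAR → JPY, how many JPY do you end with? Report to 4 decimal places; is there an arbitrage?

Around JPY → GBP → ZAR → JPY: 1 × 0.0066308 ÷ 0.049010 × 7.3913 = 1.000005
Product ≈ 1 (deviation 0.000%, within rounding noise).

1.0000 (no arbitrage)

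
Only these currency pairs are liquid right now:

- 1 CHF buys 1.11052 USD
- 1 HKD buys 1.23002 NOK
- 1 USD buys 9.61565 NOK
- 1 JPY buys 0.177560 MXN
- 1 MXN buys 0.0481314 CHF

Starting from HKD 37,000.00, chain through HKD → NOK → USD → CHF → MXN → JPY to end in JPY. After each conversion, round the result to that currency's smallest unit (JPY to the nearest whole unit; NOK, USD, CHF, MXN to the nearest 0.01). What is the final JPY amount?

HKD 37,000.00 × 1.23002 = NOK 45,510.74
NOK 45,510.74 ÷ 9.61565 = USD 4,732.99
USD 4,732.99 ÷ 1.11052 = CHF 4,261.96
CHF 4,261.96 ÷ 0.0481314 = MXN 88,548.43
MXN 88,548.43 ÷ 0.177560 = JPY 498,696

JPY 498,696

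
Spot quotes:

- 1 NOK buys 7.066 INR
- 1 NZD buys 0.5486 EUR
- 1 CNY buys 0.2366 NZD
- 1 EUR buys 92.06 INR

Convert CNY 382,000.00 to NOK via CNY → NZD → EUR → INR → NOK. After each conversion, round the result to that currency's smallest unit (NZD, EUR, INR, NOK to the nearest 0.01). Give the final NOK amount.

NOK 645,998.15

CNY 382,000.00 × 0.2366 = NZD 90,381.20
NZD 90,381.20 × 0.5486 = EUR 49,583.13
EUR 49,583.13 × 92.06 = INR 4,564,622.95
INR 4,564,622.95 ÷ 7.066 = NOK 645,998.15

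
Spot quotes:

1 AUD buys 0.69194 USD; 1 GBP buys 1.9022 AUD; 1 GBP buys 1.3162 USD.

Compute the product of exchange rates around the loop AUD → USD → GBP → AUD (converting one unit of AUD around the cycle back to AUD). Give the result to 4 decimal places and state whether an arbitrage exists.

Around AUD → USD → GBP → AUD: 1 × 0.69194 ÷ 1.3162 × 1.9022 = 1.000006
Product ≈ 1 (deviation 0.001%, within rounding noise).

1.0000 (no arbitrage)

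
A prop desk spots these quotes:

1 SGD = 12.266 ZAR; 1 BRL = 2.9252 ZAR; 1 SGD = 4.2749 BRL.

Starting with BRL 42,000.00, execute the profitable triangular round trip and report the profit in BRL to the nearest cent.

Profitable loop is BRL → ZAR → SGD → BRL:
BRL 42,000.00 × 2.9252 = ZAR 122,858.40
ZAR 122,858.40 ÷ 12.266 = SGD 10,016.17
SGD 10,016.17 × 4.2749 = BRL 42,818.15
Profit = BRL 42,818.15 − BRL 42,000.00

Profit: BRL 818.15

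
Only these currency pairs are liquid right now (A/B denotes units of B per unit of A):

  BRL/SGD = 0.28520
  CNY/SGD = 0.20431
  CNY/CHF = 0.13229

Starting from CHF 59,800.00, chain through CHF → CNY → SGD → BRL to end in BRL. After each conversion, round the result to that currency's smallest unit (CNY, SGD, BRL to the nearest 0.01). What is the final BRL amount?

BRL 323,827.91

CHF 59,800.00 ÷ 0.13229 = CNY 452,037.19
CNY 452,037.19 × 0.20431 = SGD 92,355.72
SGD 92,355.72 ÷ 0.28520 = BRL 323,827.91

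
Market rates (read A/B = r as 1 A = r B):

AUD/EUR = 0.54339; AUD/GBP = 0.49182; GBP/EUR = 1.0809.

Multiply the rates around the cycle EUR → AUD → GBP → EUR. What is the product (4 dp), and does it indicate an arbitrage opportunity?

Around EUR → AUD → GBP → EUR: 1 ÷ 0.54339 × 0.49182 × 1.0809 = 0.978318
Product < 1; profitable direction is EUR → GBP → AUD → EUR.

0.9783 (arbitrage exists)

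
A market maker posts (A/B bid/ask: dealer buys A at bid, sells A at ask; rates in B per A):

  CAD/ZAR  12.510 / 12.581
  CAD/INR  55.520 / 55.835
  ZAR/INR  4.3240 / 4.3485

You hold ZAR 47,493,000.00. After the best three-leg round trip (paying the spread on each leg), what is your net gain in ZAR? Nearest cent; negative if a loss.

Best loop ZAR → CAD → INR → ZAR:
ZAR 47,493,000.00 ÷ 12.581 (buy CAD at ask) = CAD 3,774,978.14
CAD 3,774,978.14 × 55.520 (sell CAD at bid) = INR 209,586,786.42
INR 209,586,786.42 ÷ 4.3485 (buy ZAR at ask) = ZAR 48,197,490.27

Net profit: ZAR 704,490.27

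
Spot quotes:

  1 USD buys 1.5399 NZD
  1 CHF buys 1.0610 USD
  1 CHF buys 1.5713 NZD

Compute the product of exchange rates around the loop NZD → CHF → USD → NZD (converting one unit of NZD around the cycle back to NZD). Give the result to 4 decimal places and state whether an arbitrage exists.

Around NZD → CHF → USD → NZD: 1 ÷ 1.5713 × 1.0610 × 1.5399 = 1.039798
Product > 1; profitable direction is NZD → CHF → USD → NZD.

1.0398 (arbitrage exists)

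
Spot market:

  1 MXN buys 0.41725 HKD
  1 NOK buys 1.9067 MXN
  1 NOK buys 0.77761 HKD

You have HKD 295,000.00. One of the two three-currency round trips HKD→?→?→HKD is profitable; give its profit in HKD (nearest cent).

Profit: HKD 6,813.66

Profitable loop is HKD → NOK → MXN → HKD:
HKD 295,000.00 ÷ 0.77761 = NOK 379,367.55
NOK 379,367.55 × 1.9067 = MXN 723,340.11
MXN 723,340.11 × 0.41725 = HKD 301,813.66
Profit = HKD 301,813.66 − HKD 295,000.00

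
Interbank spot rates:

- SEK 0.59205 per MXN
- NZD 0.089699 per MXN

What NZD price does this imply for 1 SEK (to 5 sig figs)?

SEK/NZD = 0.15151

1 SEK ÷ 0.59205 = 1.68905 MXN
1.68905 MXN × 0.089699 = 0.151506 NZD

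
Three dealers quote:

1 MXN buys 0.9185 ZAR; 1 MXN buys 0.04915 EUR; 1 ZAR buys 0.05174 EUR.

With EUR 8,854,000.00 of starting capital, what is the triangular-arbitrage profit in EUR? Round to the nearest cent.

Profitable loop is EUR → ZAR → MXN → EUR:
EUR 8,854,000.00 ÷ 0.05174 = ZAR 171,124,855.04
ZAR 171,124,855.04 ÷ 0.9185 = MXN 186,309,041.96
MXN 186,309,041.96 × 0.04915 = EUR 9,157,089.41
Profit = EUR 9,157,089.41 − EUR 8,854,000.00

Profit: EUR 303,089.41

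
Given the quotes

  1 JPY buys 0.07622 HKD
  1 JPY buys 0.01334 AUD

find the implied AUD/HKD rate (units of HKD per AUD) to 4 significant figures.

AUD/HKD = 5.714

1 AUD ÷ 0.01334 = 74.9625 JPY
74.9625 JPY × 0.07622 = 5.71364 HKD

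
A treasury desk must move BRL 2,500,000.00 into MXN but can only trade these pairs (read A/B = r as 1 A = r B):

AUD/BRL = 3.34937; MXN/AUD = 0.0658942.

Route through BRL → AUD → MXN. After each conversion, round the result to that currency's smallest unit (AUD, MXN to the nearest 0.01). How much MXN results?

MXN 11,327,385.87

BRL 2,500,000.00 ÷ 3.34937 = AUD 746,409.03
AUD 746,409.03 ÷ 0.0658942 = MXN 11,327,385.87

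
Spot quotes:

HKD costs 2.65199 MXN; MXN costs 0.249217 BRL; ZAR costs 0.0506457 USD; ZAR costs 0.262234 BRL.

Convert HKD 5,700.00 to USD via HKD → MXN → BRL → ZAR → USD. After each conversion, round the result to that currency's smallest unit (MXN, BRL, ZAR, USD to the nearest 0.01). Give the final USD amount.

HKD 5,700.00 × 2.65199 = MXN 15,116.34
MXN 15,116.34 × 0.249217 = BRL 3,767.25
BRL 3,767.25 ÷ 0.262234 = ZAR 14,365.99
ZAR 14,365.99 × 0.0506457 = USD 727.58

USD 727.58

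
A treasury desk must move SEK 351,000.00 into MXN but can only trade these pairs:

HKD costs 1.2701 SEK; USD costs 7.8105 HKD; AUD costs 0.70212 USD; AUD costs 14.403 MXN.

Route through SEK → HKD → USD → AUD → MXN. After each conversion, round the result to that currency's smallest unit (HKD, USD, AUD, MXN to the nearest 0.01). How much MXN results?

MXN 725,825.07

SEK 351,000.00 ÷ 1.2701 = HKD 276,356.19
HKD 276,356.19 ÷ 7.8105 = USD 35,382.65
USD 35,382.65 ÷ 0.70212 = AUD 50,394.02
AUD 50,394.02 × 14.403 = MXN 725,825.07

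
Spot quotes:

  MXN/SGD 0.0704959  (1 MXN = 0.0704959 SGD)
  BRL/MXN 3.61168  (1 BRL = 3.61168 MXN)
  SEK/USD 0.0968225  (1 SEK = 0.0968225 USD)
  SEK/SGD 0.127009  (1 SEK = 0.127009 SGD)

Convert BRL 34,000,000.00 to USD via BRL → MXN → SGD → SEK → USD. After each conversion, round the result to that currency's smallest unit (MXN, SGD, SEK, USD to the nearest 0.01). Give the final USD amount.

USD 6,599,238.68

BRL 34,000,000.00 × 3.61168 = MXN 122,797,120.00
MXN 122,797,120.00 × 0.0704959 = SGD 8,656,693.49
SGD 8,656,693.49 ÷ 0.127009 = SEK 68,158,110.76
SEK 68,158,110.76 × 0.0968225 = USD 6,599,238.68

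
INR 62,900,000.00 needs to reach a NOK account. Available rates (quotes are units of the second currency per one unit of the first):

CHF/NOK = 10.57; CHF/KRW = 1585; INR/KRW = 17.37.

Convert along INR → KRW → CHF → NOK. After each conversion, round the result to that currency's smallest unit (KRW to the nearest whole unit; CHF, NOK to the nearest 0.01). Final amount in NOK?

NOK 7,286,117.69

INR 62,900,000.00 × 17.37 = KRW 1,092,573,000
KRW 1,092,573,000 ÷ 1585 = CHF 689,320.50
CHF 689,320.50 × 10.57 = NOK 7,286,117.69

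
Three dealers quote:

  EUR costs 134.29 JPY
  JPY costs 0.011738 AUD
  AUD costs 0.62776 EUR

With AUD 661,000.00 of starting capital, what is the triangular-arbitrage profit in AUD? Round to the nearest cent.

Profitable loop is AUD → JPY → EUR → AUD:
AUD 661,000.00 ÷ 0.011738 = JPY 56,312,830
JPY 56,312,830 ÷ 134.29 = EUR 419,337.48
EUR 419,337.48 ÷ 0.62776 = AUD 667,990.12
Profit = AUD 667,990.12 − AUD 661,000.00

Profit: AUD 6,990.12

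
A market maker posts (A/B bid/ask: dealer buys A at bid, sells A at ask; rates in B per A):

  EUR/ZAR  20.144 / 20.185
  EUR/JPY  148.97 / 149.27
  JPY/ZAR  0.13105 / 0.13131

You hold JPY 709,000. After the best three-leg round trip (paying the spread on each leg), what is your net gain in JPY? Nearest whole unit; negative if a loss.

Net profit: JPY 19,654

Best loop JPY → EUR → ZAR → JPY:
JPY 709,000 ÷ 149.27 (buy EUR at ask) = EUR 4,749.78
EUR 4,749.78 × 20.144 (sell EUR at bid) = ZAR 95,679.61
ZAR 95,679.61 ÷ 0.13131 (buy JPY at ask) = JPY 728,654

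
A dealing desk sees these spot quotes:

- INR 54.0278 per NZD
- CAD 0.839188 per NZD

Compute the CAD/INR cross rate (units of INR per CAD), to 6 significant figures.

1 CAD ÷ 0.839188 = 1.19163 NZD
1.19163 NZD × 54.0278 = 64.381 INR

CAD/INR = 64.3810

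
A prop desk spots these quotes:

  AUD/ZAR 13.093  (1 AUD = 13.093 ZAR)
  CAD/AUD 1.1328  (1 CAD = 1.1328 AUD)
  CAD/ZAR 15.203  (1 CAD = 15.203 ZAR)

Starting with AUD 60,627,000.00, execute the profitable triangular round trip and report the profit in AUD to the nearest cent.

Profit: AUD 1,517,538.31

Profitable loop is AUD → CAD → ZAR → AUD:
AUD 60,627,000.00 ÷ 1.1328 = CAD 53,519,597.46
CAD 53,519,597.46 × 15.203 = ZAR 813,658,440.15
ZAR 813,658,440.15 ÷ 13.093 = AUD 62,144,538.31
Profit = AUD 62,144,538.31 − AUD 60,627,000.00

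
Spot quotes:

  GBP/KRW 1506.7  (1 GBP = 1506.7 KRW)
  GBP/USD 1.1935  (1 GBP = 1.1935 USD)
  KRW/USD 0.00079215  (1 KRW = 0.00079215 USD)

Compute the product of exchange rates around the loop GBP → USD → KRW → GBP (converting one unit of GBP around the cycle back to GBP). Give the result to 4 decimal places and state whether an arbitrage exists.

1.0000 (no arbitrage)

Around GBP → USD → KRW → GBP: 1 × 1.1935 ÷ 0.00079215 ÷ 1506.7 = 0.999973
Product ≈ 1 (deviation 0.003%, within rounding noise).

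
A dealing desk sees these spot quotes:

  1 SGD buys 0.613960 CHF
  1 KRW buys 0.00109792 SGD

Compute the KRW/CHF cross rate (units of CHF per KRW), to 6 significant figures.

1 KRW × 0.00109792 = 0.00109792 SGD
0.00109792 SGD × 0.613960 = 0.000674079 CHF

KRW/CHF = 0.000674079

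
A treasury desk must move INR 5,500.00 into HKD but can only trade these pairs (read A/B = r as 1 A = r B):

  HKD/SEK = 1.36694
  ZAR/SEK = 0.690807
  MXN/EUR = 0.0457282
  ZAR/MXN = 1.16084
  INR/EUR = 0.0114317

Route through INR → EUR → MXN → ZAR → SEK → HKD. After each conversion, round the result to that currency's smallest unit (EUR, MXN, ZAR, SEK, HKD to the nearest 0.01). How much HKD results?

INR 5,500.00 × 0.0114317 = EUR 62.87
EUR 62.87 ÷ 0.0457282 = MXN 1,374.86
MXN 1,374.86 ÷ 1.16084 = ZAR 1,184.37
ZAR 1,184.37 × 0.690807 = SEK 818.17
SEK 818.17 ÷ 1.36694 = HKD 598.54

HKD 598.54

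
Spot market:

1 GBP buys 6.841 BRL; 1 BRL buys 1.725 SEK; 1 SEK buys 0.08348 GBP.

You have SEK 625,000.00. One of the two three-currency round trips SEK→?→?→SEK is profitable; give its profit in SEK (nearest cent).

Profit: SEK 9,437.56

Profitable loop is SEK → BRL → GBP → SEK:
SEK 625,000.00 ÷ 1.725 = BRL 362,318.84
BRL 362,318.84 ÷ 6.841 = GBP 52,962.85
GBP 52,962.85 ÷ 0.08348 = SEK 634,437.56
Profit = SEK 634,437.56 − SEK 625,000.00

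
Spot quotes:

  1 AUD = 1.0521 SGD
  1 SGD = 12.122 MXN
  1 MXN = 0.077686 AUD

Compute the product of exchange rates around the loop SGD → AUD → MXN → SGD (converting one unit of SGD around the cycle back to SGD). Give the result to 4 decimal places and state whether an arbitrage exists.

1.0093 (arbitrage exists)

Around SGD → AUD → MXN → SGD: 1 ÷ 1.0521 ÷ 0.077686 ÷ 12.122 = 1.009313
Product > 1; profitable direction is SGD → AUD → MXN → SGD.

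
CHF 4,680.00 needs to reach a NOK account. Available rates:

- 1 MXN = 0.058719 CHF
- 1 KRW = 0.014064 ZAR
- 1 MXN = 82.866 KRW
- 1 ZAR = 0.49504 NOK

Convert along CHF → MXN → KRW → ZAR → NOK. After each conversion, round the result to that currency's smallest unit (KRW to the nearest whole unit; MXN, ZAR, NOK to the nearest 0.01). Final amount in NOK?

NOK 45,982.51

CHF 4,680.00 ÷ 0.058719 = MXN 79,701.63
MXN 79,701.63 × 82.866 = KRW 6,604,555
KRW 6,604,555 × 0.014064 = ZAR 92,886.46
ZAR 92,886.46 × 0.49504 = NOK 45,982.51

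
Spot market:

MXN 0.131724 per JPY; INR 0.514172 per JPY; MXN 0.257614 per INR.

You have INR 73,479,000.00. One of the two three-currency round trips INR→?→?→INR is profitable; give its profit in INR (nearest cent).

Profitable loop is INR → MXN → JPY → INR:
INR 73,479,000.00 × 0.257614 = MXN 18,929,219.11
MXN 18,929,219.11 ÷ 0.131724 = JPY 143,703,646
JPY 143,703,646 × 0.514172 = INR 73,888,391.23
Profit = INR 73,888,391.23 − INR 73,479,000.00

Profit: INR 409,391.23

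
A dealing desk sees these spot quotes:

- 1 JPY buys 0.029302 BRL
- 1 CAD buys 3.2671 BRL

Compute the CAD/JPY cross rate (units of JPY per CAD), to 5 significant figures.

1 CAD × 3.2671 = 3.2671 BRL
3.2671 BRL ÷ 0.029302 = 111.498 JPY

CAD/JPY = 111.50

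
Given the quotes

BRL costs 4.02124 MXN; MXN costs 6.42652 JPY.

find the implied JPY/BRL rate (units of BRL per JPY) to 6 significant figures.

1 JPY ÷ 6.42652 = 0.155605 MXN
0.155605 MXN ÷ 4.02124 = 0.0386958 BRL

JPY/BRL = 0.0386958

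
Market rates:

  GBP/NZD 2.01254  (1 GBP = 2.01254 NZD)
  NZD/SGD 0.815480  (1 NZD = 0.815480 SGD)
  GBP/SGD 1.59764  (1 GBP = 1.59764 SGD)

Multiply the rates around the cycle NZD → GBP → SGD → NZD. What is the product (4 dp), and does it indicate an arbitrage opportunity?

Around NZD → GBP → SGD → NZD: 1 ÷ 2.01254 × 1.59764 ÷ 0.815480 = 0.973467
Product < 1; profitable direction is NZD → SGD → GBP → NZD.

0.9735 (arbitrage exists)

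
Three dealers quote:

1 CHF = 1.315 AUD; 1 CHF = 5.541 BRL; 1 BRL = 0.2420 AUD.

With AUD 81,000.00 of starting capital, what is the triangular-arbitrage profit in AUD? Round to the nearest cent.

Profit: AUD 1,596.72

Profitable loop is AUD → CHF → BRL → AUD:
AUD 81,000.00 ÷ 1.315 = CHF 61,596.96
CHF 61,596.96 × 5.541 = BRL 341,308.75
BRL 341,308.75 × 0.2420 = AUD 82,596.72
Profit = AUD 82,596.72 − AUD 81,000.00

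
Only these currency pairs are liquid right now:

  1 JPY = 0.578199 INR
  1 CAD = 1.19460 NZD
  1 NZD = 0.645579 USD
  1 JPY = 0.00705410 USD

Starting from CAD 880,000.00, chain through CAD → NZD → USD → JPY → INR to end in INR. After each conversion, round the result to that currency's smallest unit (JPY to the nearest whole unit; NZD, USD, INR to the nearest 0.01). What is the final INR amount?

INR 55,627,597.20

CAD 880,000.00 × 1.19460 = NZD 1,051,248.00
NZD 1,051,248.00 × 0.645579 = USD 678,663.63
USD 678,663.63 ÷ 0.00705410 = JPY 96,208,394
JPY 96,208,394 × 0.578199 = INR 55,627,597.20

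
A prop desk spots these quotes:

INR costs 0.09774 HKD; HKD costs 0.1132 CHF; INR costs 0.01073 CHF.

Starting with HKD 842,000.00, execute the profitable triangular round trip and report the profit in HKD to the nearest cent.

Profitable loop is HKD → CHF → INR → HKD:
HKD 842,000.00 × 0.1132 = CHF 95,314.40
CHF 95,314.40 ÷ 0.01073 = INR 8,882,982.29
INR 8,882,982.29 × 0.09774 = HKD 868,222.69
Profit = HKD 868,222.69 − HKD 842,000.00

Profit: HKD 26,222.69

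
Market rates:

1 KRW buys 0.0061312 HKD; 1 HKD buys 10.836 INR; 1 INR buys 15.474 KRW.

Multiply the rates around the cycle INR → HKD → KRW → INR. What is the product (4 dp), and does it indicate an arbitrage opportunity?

0.9727 (arbitrage exists)

Around INR → HKD → KRW → INR: 1 ÷ 10.836 ÷ 0.0061312 ÷ 15.474 = 0.972709
Product < 1; profitable direction is INR → KRW → HKD → INR.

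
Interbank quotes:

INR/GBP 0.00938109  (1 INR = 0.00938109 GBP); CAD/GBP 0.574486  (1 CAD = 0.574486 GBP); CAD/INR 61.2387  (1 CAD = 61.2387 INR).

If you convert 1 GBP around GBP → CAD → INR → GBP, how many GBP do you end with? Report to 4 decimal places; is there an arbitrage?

Around GBP → CAD → INR → GBP: 1 ÷ 0.574486 × 61.2387 × 0.00938109 = 1.000000
Product ≈ 1 (deviation 0.000%, within rounding noise).

1.0000 (no arbitrage)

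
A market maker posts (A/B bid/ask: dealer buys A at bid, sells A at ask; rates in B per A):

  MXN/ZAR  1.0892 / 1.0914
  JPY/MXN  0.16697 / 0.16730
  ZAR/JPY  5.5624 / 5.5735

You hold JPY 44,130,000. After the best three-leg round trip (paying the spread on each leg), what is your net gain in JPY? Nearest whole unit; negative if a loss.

Best loop JPY → MXN → ZAR → JPY:
JPY 44,130,000 × 0.16697 (sell JPY at bid) = MXN 7,368,386.10
MXN 7,368,386.10 × 1.0892 (sell MXN at bid) = ZAR 8,025,646.14
ZAR 8,025,646.14 × 5.5624 (sell ZAR at bid) = JPY 44,641,854

Net profit: JPY 511,854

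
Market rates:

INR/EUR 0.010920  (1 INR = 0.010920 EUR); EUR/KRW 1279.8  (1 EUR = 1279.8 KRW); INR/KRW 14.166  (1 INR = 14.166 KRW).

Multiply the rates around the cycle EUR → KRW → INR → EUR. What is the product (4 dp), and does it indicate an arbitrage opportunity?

0.9865 (arbitrage exists)

Around EUR → KRW → INR → EUR: 1 × 1279.8 ÷ 14.166 × 0.010920 = 0.986546
Product < 1; profitable direction is EUR → INR → KRW → EUR.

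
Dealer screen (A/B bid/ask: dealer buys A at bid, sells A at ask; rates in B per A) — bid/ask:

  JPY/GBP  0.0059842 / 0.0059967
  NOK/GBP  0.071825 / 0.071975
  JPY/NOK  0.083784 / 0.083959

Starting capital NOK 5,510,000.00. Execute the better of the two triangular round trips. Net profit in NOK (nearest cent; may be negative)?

Net profit: NOK 19,374.45

Best loop NOK → GBP → JPY → NOK:
NOK 5,510,000.00 × 0.071825 (sell NOK at bid) = GBP 395,755.75
GBP 395,755.75 ÷ 0.0059967 (buy JPY at ask) = JPY 65,995,589
JPY 65,995,589 × 0.083784 (sell JPY at bid) = NOK 5,529,374.45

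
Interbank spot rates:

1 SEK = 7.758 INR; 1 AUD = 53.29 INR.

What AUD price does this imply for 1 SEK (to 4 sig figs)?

SEK/AUD = 0.1456

1 SEK × 7.758 = 7.758 INR
7.758 INR ÷ 53.29 = 0.145581 AUD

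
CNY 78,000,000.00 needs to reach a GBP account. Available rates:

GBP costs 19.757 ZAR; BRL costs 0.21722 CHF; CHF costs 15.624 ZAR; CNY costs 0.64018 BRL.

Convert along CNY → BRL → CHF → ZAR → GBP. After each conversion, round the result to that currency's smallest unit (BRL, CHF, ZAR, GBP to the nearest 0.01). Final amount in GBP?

CNY 78,000,000.00 × 0.64018 = BRL 49,934,040.00
BRL 49,934,040.00 × 0.21722 = CHF 10,846,672.17
CHF 10,846,672.17 × 15.624 = ZAR 169,468,405.98
ZAR 169,468,405.98 ÷ 19.757 = GBP 8,577,638.61

GBP 8,577,638.61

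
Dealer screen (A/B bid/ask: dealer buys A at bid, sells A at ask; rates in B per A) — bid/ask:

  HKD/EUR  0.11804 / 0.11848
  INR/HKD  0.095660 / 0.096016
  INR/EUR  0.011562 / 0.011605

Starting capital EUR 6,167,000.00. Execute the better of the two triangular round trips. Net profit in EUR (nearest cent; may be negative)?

Net profit: EUR 100,845.15

Best loop EUR → HKD → INR → EUR:
EUR 6,167,000.00 ÷ 0.11848 (buy HKD at ask) = HKD 52,050,979.07
HKD 52,050,979.07 ÷ 0.096016 (buy INR at ask) = INR 542,107,347.40
INR 542,107,347.40 × 0.011562 (sell INR at bid) = EUR 6,267,845.15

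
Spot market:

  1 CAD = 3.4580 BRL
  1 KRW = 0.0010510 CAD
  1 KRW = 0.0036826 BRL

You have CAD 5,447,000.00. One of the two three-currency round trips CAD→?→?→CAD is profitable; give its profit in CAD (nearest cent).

Profitable loop is CAD → KRW → BRL → CAD:
CAD 5,447,000.00 ÷ 0.0010510 = KRW 5,182,683,159
KRW 5,182,683,159 × 0.0036826 = BRL 19,085,749.00
BRL 19,085,749.00 ÷ 3.4580 = CAD 5,519,302.78
Profit = CAD 5,519,302.78 − CAD 5,447,000.00

Profit: CAD 72,302.78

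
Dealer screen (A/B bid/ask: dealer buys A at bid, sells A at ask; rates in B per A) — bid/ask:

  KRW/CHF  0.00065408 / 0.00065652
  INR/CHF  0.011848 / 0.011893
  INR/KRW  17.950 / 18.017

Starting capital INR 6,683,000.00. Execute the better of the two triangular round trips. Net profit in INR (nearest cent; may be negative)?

Net profit: INR 11,005.54

Best loop INR → CHF → KRW → INR:
INR 6,683,000.00 × 0.011848 (sell INR at bid) = CHF 79,180.18
CHF 79,180.18 ÷ 0.00065652 (buy KRW at ask) = KRW 120,605,898
KRW 120,605,898 ÷ 18.017 (buy INR at ask) = INR 6,694,005.54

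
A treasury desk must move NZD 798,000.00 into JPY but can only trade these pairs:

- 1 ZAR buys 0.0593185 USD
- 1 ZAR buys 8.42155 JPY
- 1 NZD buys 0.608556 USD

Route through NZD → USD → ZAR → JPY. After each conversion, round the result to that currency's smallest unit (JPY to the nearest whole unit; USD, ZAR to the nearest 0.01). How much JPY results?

NZD 798,000.00 × 0.608556 = USD 485,627.69
USD 485,627.69 ÷ 0.0593185 = ZAR 8,186,783.04
ZAR 8,186,783.04 × 8.42155 = JPY 68,945,403

JPY 68,945,403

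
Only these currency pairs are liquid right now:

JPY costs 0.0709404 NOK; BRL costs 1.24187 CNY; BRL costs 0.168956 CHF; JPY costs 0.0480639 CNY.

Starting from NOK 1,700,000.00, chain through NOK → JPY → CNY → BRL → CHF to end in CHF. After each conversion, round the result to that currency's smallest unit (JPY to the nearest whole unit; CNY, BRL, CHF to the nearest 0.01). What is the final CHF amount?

NOK 1,700,000.00 ÷ 0.0709404 = JPY 23,963,778
JPY 23,963,778 × 0.0480639 = CNY 1,151,792.63
CNY 1,151,792.63 ÷ 1.24187 = BRL 927,466.35
BRL 927,466.35 × 0.168956 = CHF 156,701.00

CHF 156,701.00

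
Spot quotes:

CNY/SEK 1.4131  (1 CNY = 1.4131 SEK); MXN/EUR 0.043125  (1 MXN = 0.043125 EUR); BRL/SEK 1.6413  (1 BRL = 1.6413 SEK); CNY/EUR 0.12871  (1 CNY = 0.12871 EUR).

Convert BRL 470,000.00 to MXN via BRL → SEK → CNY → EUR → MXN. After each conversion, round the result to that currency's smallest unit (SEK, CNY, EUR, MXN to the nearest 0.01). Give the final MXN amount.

BRL 470,000.00 × 1.6413 = SEK 771,411.00
SEK 771,411.00 ÷ 1.4131 = CNY 545,899.79
CNY 545,899.79 × 0.12871 = EUR 70,262.76
EUR 70,262.76 ÷ 0.043125 = MXN 1,629,281.39

MXN 1,629,281.39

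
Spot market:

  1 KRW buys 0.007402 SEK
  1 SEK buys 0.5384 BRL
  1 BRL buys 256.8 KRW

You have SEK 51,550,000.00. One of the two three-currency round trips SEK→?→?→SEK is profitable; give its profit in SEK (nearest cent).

Profit: SEK 1,206,724.17

Profitable loop is SEK → BRL → KRW → SEK:
SEK 51,550,000.00 × 0.5384 = BRL 27,754,520.00
BRL 27,754,520.00 × 256.8 = KRW 7,127,360,736
KRW 7,127,360,736 × 0.007402 = SEK 52,756,724.17
Profit = SEK 52,756,724.17 − SEK 51,550,000.00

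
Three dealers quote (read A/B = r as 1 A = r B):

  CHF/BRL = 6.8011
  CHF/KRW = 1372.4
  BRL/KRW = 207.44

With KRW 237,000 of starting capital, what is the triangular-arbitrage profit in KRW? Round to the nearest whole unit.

Profit: KRW 6,635

Profitable loop is KRW → CHF → BRL → KRW:
KRW 237,000 ÷ 1372.4 = CHF 172.69
CHF 172.69 × 6.8011 = BRL 1,174.48
BRL 1,174.48 × 207.44 = KRW 243,635
Profit = KRW 243,635 − KRW 237,000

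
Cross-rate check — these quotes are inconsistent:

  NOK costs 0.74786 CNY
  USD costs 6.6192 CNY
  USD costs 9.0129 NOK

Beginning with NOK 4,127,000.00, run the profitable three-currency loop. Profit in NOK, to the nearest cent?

Profitable loop is NOK → CNY → USD → NOK:
NOK 4,127,000.00 × 0.74786 = CNY 3,086,418.22
CNY 3,086,418.22 ÷ 6.6192 = USD 466,282.67
USD 466,282.67 × 9.0129 = NOK 4,202,559.04
Profit = NOK 4,202,559.04 − NOK 4,127,000.00

Profit: NOK 75,559.04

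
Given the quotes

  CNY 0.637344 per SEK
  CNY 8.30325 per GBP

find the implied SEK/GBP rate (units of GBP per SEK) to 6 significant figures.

SEK/GBP = 0.0767584

1 SEK × 0.637344 = 0.637344 CNY
0.637344 CNY ÷ 8.30325 = 0.0767584 GBP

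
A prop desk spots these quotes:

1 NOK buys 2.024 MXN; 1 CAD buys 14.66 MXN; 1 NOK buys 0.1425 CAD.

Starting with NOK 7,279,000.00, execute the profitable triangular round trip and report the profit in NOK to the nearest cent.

Profitable loop is NOK → CAD → MXN → NOK:
NOK 7,279,000.00 × 0.1425 = CAD 1,037,257.50
CAD 1,037,257.50 × 14.66 = MXN 15,206,194.95
MXN 15,206,194.95 ÷ 2.024 = NOK 7,512,942.17
Profit = NOK 7,512,942.17 − NOK 7,279,000.00

Profit: NOK 233,942.17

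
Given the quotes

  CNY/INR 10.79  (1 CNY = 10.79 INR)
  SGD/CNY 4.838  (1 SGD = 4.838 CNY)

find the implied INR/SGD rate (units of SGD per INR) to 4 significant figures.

INR/SGD = 0.01916

1 INR ÷ 10.79 = 0.0926784 CNY
0.0926784 CNY ÷ 4.838 = 0.0191563 SGD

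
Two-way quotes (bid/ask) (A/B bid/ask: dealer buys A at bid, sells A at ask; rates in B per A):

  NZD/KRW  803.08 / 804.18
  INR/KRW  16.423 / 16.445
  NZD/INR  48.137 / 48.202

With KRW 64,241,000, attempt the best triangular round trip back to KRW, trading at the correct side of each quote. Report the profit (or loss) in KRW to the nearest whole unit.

Best loop KRW → INR → NZD → KRW:
KRW 64,241,000 ÷ 16.445 (buy INR at ask) = INR 3,906,415.32
INR 3,906,415.32 ÷ 48.202 (buy NZD at ask) = NZD 81,042.60
NZD 81,042.60 × 803.08 (sell NZD at bid) = KRW 65,083,690

Net profit: KRW 842,690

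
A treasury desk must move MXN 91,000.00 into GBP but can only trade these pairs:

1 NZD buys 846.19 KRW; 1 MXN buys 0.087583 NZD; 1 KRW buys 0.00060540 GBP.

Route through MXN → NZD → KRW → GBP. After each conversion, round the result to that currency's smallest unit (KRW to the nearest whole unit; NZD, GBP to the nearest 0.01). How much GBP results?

MXN 91,000.00 × 0.087583 = NZD 7,970.05
NZD 7,970.05 × 846.19 = KRW 6,744,177
KRW 6,744,177 × 0.00060540 = GBP 4,082.92

GBP 4,082.92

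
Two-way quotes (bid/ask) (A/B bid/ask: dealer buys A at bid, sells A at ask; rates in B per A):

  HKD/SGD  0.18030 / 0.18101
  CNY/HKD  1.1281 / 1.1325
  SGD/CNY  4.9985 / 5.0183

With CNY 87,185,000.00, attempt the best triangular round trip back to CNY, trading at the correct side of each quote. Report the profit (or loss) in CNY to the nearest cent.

Net profit: CNY 1,453,989.07

Best loop CNY → HKD → SGD → CNY:
CNY 87,185,000.00 × 1.1281 (sell CNY at bid) = HKD 98,353,398.50
HKD 98,353,398.50 × 0.18030 (sell HKD at bid) = SGD 17,733,117.75
SGD 17,733,117.75 × 4.9985 (sell SGD at bid) = CNY 88,638,989.07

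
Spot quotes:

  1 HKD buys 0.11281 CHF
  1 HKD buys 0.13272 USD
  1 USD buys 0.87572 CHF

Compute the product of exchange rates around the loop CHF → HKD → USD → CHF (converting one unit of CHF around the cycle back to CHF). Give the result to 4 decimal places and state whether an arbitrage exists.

Around CHF → HKD → USD → CHF: 1 ÷ 0.11281 × 0.13272 × 0.87572 = 1.030277
Product > 1; profitable direction is CHF → HKD → USD → CHF.

1.0303 (arbitrage exists)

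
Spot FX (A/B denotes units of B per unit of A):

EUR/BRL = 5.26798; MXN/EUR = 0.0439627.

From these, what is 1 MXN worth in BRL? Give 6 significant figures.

1 MXN × 0.0439627 = 0.0439627 EUR
0.0439627 EUR × 5.26798 = 0.231595 BRL

MXN/BRL = 0.231595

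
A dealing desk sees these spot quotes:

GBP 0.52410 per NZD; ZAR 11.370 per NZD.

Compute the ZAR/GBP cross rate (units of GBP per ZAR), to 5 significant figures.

ZAR/GBP = 0.046095

1 ZAR ÷ 11.370 = 0.0879507 NZD
0.0879507 NZD × 0.52410 = 0.046095 GBP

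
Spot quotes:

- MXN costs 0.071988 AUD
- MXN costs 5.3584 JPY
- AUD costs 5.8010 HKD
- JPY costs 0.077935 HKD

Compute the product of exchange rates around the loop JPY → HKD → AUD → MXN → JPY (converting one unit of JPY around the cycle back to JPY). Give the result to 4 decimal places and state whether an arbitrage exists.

1.0000 (no arbitrage)

Around JPY → HKD → AUD → MXN → JPY: 1 × 0.077935 ÷ 5.8010 ÷ 0.071988 × 5.3584 = 1.000011
Product ≈ 1 (deviation 0.001%, within rounding noise).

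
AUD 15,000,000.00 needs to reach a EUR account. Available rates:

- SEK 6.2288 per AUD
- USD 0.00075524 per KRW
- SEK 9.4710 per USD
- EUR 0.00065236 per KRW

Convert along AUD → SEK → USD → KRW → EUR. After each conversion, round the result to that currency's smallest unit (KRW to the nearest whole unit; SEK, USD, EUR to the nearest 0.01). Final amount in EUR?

AUD 15,000,000.00 × 6.2288 = SEK 93,432,000.00
SEK 93,432,000.00 ÷ 9.4710 = USD 9,865,061.77
USD 9,865,061.77 ÷ 0.00075524 = KRW 13,062,154,772
KRW 13,062,154,772 × 0.00065236 = EUR 8,521,227.29

EUR 8,521,227.29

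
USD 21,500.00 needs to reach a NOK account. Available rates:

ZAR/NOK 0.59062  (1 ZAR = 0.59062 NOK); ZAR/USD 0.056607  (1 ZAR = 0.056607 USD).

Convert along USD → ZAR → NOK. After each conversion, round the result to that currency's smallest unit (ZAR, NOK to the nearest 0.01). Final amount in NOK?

USD 21,500.00 ÷ 0.056607 = ZAR 379,811.68
ZAR 379,811.68 × 0.59062 = NOK 224,324.37

NOK 224,324.37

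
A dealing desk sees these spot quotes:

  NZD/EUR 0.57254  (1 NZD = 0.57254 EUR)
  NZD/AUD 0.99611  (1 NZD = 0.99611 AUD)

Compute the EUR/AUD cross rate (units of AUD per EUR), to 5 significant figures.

1 EUR ÷ 0.57254 = 1.7466 NZD
1.7466 NZD × 0.99611 = 1.73981 AUD

EUR/AUD = 1.7398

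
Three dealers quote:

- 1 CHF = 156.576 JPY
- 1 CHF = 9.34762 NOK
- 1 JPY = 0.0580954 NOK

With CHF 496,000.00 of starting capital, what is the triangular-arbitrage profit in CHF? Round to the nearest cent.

Profit: CHF 13,701.35

Profitable loop is CHF → NOK → JPY → CHF:
CHF 496,000.00 × 9.34762 = NOK 4,636,419.52
NOK 4,636,419.52 ÷ 0.0580954 = JPY 79,806,999
JPY 79,806,999 ÷ 156.576 = CHF 509,701.35
Profit = CHF 509,701.35 − CHF 496,000.00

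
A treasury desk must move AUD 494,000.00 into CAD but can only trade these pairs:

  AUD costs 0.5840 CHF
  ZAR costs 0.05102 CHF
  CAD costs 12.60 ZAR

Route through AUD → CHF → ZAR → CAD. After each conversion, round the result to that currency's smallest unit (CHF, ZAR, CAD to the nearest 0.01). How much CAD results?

AUD 494,000.00 × 0.5840 = CHF 288,496.00
CHF 288,496.00 ÷ 0.05102 = ZAR 5,654,566.84
ZAR 5,654,566.84 ÷ 12.60 = CAD 448,775.15

CAD 448,775.15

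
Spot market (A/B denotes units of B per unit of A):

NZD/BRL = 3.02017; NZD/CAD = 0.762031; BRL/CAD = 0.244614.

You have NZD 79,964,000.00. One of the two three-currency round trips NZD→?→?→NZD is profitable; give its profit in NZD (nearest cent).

Profitable loop is NZD → CAD → BRL → NZD:
NZD 79,964,000.00 × 0.762031 = CAD 60,935,046.88
CAD 60,935,046.88 ÷ 0.244614 = BRL 249,106,947.62
BRL 249,106,947.62 ÷ 3.02017 = NZD 82,481,101.27
Profit = NZD 82,481,101.27 − NZD 79,964,000.00

Profit: NZD 2,517,101.27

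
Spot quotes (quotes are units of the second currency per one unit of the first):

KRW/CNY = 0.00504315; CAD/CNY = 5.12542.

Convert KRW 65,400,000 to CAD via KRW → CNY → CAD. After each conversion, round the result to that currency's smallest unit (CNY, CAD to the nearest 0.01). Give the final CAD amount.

CAD 64,350.24

KRW 65,400,000 × 0.00504315 = CNY 329,822.01
CNY 329,822.01 ÷ 5.12542 = CAD 64,350.24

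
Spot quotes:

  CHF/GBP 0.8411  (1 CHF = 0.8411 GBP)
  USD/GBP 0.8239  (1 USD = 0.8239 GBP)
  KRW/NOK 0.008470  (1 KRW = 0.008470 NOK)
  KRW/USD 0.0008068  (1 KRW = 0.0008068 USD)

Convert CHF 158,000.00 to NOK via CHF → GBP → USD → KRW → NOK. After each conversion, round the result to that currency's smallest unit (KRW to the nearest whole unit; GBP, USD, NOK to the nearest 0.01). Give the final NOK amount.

NOK 1,693,353.93

CHF 158,000.00 × 0.8411 = GBP 132,893.80
GBP 132,893.80 ÷ 0.8239 = USD 161,298.46
USD 161,298.46 ÷ 0.0008068 = KRW 199,923,723
KRW 199,923,723 × 0.008470 = NOK 1,693,353.93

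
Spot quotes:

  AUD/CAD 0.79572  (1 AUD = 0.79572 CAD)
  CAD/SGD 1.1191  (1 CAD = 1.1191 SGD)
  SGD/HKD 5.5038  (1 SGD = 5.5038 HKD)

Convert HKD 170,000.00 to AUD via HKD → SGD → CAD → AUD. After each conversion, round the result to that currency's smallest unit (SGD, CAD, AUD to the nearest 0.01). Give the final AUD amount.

AUD 34,686.23

HKD 170,000.00 ÷ 5.5038 = SGD 30,887.75
SGD 30,887.75 ÷ 1.1191 = CAD 27,600.53
CAD 27,600.53 ÷ 0.79572 = AUD 34,686.23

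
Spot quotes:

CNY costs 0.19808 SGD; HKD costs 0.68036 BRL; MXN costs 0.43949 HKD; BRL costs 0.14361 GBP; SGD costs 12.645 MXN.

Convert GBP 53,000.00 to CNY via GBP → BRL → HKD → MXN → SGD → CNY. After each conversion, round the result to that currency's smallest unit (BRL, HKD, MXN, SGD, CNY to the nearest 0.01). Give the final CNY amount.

GBP 53,000.00 ÷ 0.14361 = BRL 369,055.08
BRL 369,055.08 ÷ 0.68036 = HKD 542,440.88
HKD 542,440.88 ÷ 0.43949 = MXN 1,234,250.79
MXN 1,234,250.79 ÷ 12.645 = SGD 97,607.81
SGD 97,607.81 ÷ 0.19808 = CNY 492,769.64

CNY 492,769.64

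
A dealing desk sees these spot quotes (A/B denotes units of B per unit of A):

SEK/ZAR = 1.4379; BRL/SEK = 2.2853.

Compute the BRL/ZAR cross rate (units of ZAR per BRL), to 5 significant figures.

BRL/ZAR = 3.2860

1 BRL × 2.2853 = 2.2853 SEK
2.2853 SEK × 1.4379 = 3.28603 ZAR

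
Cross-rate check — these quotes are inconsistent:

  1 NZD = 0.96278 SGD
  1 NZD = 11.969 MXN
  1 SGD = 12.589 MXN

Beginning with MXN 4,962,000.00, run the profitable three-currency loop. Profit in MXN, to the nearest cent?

Profitable loop is MXN → NZD → SGD → MXN:
MXN 4,962,000.00 ÷ 11.969 = NZD 414,570.98
NZD 414,570.98 × 0.96278 = SGD 399,140.64
SGD 399,140.64 × 12.589 = MXN 5,024,781.56
Profit = MXN 5,024,781.56 − MXN 4,962,000.00

Profit: MXN 62,781.56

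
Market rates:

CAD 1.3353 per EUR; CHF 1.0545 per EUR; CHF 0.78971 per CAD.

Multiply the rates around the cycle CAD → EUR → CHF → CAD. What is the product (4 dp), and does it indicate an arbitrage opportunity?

1.0000 (no arbitrage)

Around CAD → EUR → CHF → CAD: 1 ÷ 1.3353 × 1.0545 ÷ 0.78971 = 1.000000
Product ≈ 1 (deviation 0.000%, within rounding noise).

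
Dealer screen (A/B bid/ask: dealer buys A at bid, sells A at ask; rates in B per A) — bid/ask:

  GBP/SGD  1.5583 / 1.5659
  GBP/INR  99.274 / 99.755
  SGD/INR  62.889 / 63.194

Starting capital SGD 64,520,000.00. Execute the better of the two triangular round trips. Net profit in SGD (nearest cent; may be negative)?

Net profit: SGD 207,675.34

Best loop SGD → GBP → INR → SGD:
SGD 64,520,000.00 ÷ 1.5659 (buy GBP at ask) = GBP 41,203,141.96
GBP 41,203,141.96 × 99.274 (sell GBP at bid) = INR 4,090,400,715.24
INR 4,090,400,715.24 ÷ 63.194 (buy SGD at ask) = SGD 64,727,675.34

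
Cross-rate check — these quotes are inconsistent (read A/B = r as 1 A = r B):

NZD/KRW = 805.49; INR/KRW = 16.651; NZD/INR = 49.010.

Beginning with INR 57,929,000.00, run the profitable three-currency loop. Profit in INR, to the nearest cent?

Profit: INR 760,566.51

Profitable loop is INR → KRW → NZD → INR:
INR 57,929,000.00 × 16.651 = KRW 964,575,779
KRW 964,575,779 ÷ 805.49 = NZD 1,197,501.87
NZD 1,197,501.87 × 49.010 = INR 58,689,566.51
Profit = INR 58,689,566.51 − INR 57,929,000.00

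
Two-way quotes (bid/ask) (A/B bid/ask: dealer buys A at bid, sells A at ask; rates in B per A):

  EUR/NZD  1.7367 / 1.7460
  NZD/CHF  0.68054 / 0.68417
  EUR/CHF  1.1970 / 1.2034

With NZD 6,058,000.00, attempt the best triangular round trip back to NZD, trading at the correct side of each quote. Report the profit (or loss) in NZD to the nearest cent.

Net profit: NZD 12,369.86

Best loop NZD → EUR → CHF → NZD:
NZD 6,058,000.00 ÷ 1.7460 (buy EUR at ask) = EUR 3,469,644.90
EUR 3,469,644.90 × 1.1970 (sell EUR at bid) = CHF 4,153,164.95
CHF 4,153,164.95 ÷ 0.68417 (buy NZD at ask) = NZD 6,070,369.86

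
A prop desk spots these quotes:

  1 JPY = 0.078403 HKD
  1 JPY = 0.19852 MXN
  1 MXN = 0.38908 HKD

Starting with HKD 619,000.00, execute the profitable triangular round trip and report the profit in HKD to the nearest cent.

Profit: HKD 9,318.95

Profitable loop is HKD → MXN → JPY → HKD:
HKD 619,000.00 ÷ 0.38908 = MXN 1,590,932.46
MXN 1,590,932.46 ÷ 0.19852 = JPY 8,013,966
JPY 8,013,966 × 0.078403 = HKD 628,318.95
Profit = HKD 628,318.95 − HKD 619,000.00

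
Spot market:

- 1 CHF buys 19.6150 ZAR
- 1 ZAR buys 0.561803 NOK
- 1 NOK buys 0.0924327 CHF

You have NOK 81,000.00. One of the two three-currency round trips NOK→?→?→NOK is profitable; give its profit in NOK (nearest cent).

Profit: NOK 1,505.52

Profitable loop is NOK → CHF → ZAR → NOK:
NOK 81,000.00 × 0.0924327 = CHF 7,487.05
CHF 7,487.05 × 19.6150 = ZAR 146,858.46
ZAR 146,858.46 × 0.561803 = NOK 82,505.52
Profit = NOK 82,505.52 − NOK 81,000.00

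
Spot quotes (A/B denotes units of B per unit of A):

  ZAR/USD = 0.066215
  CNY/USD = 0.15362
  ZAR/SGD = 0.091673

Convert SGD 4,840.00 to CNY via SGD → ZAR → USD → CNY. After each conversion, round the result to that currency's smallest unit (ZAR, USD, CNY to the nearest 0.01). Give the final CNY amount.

CNY 22,756.87

SGD 4,840.00 ÷ 0.091673 = ZAR 52,796.35
ZAR 52,796.35 × 0.066215 = USD 3,495.91
USD 3,495.91 ÷ 0.15362 = CNY 22,756.87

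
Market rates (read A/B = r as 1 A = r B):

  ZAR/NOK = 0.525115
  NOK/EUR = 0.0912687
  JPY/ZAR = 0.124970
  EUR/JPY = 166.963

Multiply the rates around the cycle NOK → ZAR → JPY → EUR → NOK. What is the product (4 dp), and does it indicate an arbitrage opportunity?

Around NOK → ZAR → JPY → EUR → NOK: 1 ÷ 0.525115 ÷ 0.124970 ÷ 166.963 ÷ 0.0912687 = 0.999995
Product ≈ 1 (deviation 0.001%, within rounding noise).

1.0000 (no arbitrage)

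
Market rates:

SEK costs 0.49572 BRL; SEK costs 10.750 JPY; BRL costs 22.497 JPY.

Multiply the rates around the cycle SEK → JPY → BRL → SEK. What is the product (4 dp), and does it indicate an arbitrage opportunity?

Around SEK → JPY → BRL → SEK: 1 × 10.750 ÷ 22.497 ÷ 0.49572 = 0.963934
Product < 1; profitable direction is SEK → BRL → JPY → SEK.

0.9639 (arbitrage exists)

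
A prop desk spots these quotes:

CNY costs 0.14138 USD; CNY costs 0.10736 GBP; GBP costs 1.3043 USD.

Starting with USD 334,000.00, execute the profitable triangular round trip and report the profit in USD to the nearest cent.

Profitable loop is USD → GBP → CNY → USD:
USD 334,000.00 ÷ 1.3043 = GBP 256,076.06
GBP 256,076.06 ÷ 0.10736 = CNY 2,385,209.17
CNY 2,385,209.17 × 0.14138 = USD 337,220.87
Profit = USD 337,220.87 − USD 334,000.00

Profit: USD 3,220.87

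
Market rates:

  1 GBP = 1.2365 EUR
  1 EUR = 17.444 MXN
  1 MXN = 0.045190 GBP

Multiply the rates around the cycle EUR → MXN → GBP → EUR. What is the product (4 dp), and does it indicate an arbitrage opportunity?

Around EUR → MXN → GBP → EUR: 1 × 17.444 × 0.045190 × 1.2365 = 0.974726
Product < 1; profitable direction is EUR → GBP → MXN → EUR.

0.9747 (arbitrage exists)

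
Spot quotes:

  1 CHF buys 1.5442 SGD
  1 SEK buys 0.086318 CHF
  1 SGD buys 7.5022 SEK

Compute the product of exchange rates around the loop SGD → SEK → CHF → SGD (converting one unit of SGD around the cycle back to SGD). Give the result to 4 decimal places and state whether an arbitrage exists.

1.0000 (no arbitrage)

Around SGD → SEK → CHF → SGD: 1 × 7.5022 × 0.086318 × 1.5442 = 0.999985
Product ≈ 1 (deviation 0.001%, within rounding noise).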